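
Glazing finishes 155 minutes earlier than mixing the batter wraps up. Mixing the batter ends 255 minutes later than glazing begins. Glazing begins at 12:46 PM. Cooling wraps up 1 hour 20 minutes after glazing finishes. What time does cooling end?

3:46 PM

Mixing the batter ends at 12:46 PM + 255 min = 5:01 PM.
Glazing ends at 5:01 PM − 155 min = 2:26 PM.
Cooling ends at 2:26 PM + 80 min = 3:46 PM.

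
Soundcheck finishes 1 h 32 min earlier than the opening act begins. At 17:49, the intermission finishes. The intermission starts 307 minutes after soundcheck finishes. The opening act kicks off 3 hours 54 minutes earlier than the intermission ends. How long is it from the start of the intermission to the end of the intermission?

19 minutes

The opening act starts at 17:49 − 234 min = 13:55.
Soundcheck ends at 13:55 − 92 min = 12:23.
The intermission starts at 12:23 + 307 min = 17:30.
From 17:30 to 17:49 is 19 minutes.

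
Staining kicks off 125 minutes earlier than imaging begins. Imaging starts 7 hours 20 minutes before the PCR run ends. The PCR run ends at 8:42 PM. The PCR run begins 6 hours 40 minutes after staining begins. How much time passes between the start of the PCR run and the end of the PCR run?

Imaging starts at 8:42 PM − 440 min = 1:22 PM.
Staining starts at 1:22 PM − 125 min = 11:17 AM.
The PCR run starts at 11:17 AM + 400 min = 5:57 PM.
From 5:57 PM to 8:42 PM is 165 minutes.

165 minutes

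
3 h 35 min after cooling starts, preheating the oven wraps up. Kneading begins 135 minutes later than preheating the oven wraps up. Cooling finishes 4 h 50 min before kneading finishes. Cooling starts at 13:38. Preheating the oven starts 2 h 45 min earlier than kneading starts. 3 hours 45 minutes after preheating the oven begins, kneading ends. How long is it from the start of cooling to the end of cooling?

Preheating the oven ends at 13:38 + 215 min = 17:13.
Kneading starts at 17:13 + 135 min = 19:28.
Preheating the oven starts at 19:28 − 165 min = 16:43.
Kneading ends at 16:43 + 225 min = 20:28.
Cooling ends at 20:28 − 290 min = 15:38.
From 13:38 to 15:38 is 120 minutes.

120 minutes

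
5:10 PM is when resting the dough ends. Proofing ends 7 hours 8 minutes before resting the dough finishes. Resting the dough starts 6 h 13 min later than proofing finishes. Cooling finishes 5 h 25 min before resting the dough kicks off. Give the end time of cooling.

10:50 AM

Proofing ends at 5:10 PM − 428 min = 10:02 AM.
Resting the dough starts at 10:02 AM + 373 min = 4:15 PM.
Cooling ends at 4:15 PM − 325 min = 10:50 AM.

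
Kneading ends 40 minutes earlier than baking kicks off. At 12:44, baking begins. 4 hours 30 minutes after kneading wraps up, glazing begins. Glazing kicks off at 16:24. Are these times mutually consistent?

Kneading ends at 12:44 − 40 min = 12:04.
Glazing starts at 12:04 + 270 min = 16:34.
But glazing is also said to start at 16:24 — a 10-minute conflict.

No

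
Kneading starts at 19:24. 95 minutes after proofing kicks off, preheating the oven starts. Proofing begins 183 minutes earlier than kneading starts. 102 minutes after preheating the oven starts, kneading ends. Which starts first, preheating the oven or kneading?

Proofing starts at 19:24 − 183 min = 16:21.
Preheating the oven starts at 16:21 + 95 min = 17:56.
Preheating the oven starts at 17:56 and kneading starts at 19:24, so preheating the oven is first.

preheating the oven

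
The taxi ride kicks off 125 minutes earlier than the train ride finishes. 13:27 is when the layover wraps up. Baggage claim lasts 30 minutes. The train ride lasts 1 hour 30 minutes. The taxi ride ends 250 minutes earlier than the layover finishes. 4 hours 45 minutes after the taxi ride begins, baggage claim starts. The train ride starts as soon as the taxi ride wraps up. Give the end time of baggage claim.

13:57

The taxi ride ends at 13:27 − 250 min = 09:17.
So the train ride starts at 09:17.
The train ride ends at 09:17 + 90 min = 10:47.
The taxi ride starts at 10:47 − 125 min = 08:42.
Baggage claim starts at 08:42 + 285 min = 13:27.
Baggage claim ends at 13:27 + 30 min = 13:57.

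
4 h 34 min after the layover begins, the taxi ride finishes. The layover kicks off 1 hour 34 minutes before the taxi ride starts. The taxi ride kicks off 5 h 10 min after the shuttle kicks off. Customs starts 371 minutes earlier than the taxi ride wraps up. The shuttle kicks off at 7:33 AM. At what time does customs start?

9:32 AM

The taxi ride starts at 7:33 AM + 310 min = 12:43 PM.
The layover starts at 12:43 PM − 94 min = 11:09 AM.
The taxi ride ends at 11:09 AM + 274 min = 3:43 PM.
Customs starts at 3:43 PM − 371 min = 9:32 AM.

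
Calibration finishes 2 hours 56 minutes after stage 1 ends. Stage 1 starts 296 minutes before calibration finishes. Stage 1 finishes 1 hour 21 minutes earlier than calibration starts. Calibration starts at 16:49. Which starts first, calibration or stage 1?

Stage 1 ends at 16:49 − 81 min = 15:28.
Calibration ends at 15:28 + 176 min = 18:24.
Stage 1 starts at 18:24 − 296 min = 13:28.
Calibration starts at 16:49 and stage 1 starts at 13:28, so stage 1 is first.

stage 1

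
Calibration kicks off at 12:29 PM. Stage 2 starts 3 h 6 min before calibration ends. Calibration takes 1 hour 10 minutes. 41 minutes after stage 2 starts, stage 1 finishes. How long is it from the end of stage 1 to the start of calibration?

1 h 15 min

Calibration ends at 12:29 PM + 70 min = 1:39 PM.
Stage 2 starts at 1:39 PM − 186 min = 10:33 AM.
Stage 1 ends at 10:33 AM + 41 min = 11:14 AM.
From 11:14 AM to 12:29 PM is 1 h 15 min.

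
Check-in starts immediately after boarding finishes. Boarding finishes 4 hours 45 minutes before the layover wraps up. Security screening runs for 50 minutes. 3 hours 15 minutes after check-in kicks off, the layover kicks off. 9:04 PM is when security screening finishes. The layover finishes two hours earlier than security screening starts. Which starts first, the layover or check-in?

Security screening starts at 9:04 PM − 50 min = 8:14 PM.
The layover ends at 8:14 PM − 120 min = 6:14 PM.
Boarding ends at 6:14 PM − 285 min = 1:29 PM.
So check-in starts at 1:29 PM.
The layover starts at 1:29 PM + 195 min = 4:44 PM.
The layover starts at 4:44 PM and check-in starts at 1:29 PM, so check-in is first.

check-in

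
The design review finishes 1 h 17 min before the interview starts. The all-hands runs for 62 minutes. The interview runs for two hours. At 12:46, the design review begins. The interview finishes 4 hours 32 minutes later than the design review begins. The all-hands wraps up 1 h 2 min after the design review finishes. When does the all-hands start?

14:01

The interview ends at 12:46 + 272 min = 17:18.
The interview starts at 17:18 − 120 min = 15:18.
The design review ends at 15:18 − 77 min = 14:01.
The all-hands ends at 14:01 + 62 min = 15:03.
The all-hands starts at 15:03 − 62 min = 14:01.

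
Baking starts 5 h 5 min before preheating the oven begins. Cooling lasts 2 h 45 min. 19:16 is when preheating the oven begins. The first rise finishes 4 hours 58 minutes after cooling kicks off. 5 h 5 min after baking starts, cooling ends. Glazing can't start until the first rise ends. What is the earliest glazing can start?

21:29

Baking starts at 19:16 − 305 min = 14:11.
Cooling ends at 14:11 + 305 min = 19:16.
Cooling starts at 19:16 − 165 min = 16:31.
The first rise ends at 16:31 + 298 min = 21:29.
Glazing is bounded by the first rise, so the earliest it can start is 21:29.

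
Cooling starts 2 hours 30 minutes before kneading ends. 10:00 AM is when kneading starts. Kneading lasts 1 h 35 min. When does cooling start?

Kneading ends at 10:00 AM + 95 min = 11:35 AM.
Cooling starts at 11:35 AM − 150 min = 9:05 AM.

9:05 AM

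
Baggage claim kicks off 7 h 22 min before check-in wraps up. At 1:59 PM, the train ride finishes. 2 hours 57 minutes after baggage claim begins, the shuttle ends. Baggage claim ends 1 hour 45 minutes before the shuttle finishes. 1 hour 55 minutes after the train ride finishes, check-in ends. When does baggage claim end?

Check-in ends at 1:59 PM + 115 min = 3:54 PM.
Baggage claim starts at 3:54 PM − 442 min = 8:32 AM.
The shuttle ends at 8:32 AM + 177 min = 11:29 AM.
Baggage claim ends at 11:29 AM − 105 min = 9:44 AM.

9:44 AM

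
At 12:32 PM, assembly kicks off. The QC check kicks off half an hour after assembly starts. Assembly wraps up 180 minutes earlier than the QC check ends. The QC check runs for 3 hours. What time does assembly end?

The QC check starts at 12:32 PM + 30 min = 1:02 PM.
The QC check ends at 1:02 PM + 180 min = 4:02 PM.
Assembly ends at 4:02 PM − 180 min = 1:02 PM.

1:02 PM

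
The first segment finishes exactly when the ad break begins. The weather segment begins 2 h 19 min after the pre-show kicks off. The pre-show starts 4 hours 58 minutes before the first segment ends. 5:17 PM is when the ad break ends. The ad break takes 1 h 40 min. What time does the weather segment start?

12:58 PM

The ad break starts at 5:17 PM − 100 min = 3:37 PM.
So the first segment ends at 3:37 PM.
The pre-show starts at 3:37 PM − 298 min = 10:39 AM.
The weather segment starts at 10:39 AM + 139 min = 12:58 PM.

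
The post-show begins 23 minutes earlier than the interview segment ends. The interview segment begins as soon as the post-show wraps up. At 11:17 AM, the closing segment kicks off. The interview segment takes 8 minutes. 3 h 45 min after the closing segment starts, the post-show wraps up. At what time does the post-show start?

2:47 PM

The post-show ends at 11:17 AM + 225 min = 3:02 PM.
So the interview segment starts at 3:02 PM.
The interview segment ends at 3:02 PM + 8 min = 3:10 PM.
The post-show starts at 3:10 PM − 23 min = 2:47 PM.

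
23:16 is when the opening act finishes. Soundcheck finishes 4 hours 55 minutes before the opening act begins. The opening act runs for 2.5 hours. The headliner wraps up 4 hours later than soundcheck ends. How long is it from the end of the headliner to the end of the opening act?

The opening act starts at 23:16 − 150 min = 20:46.
Soundcheck ends at 20:46 − 295 min = 15:51.
The headliner ends at 15:51 + 240 min = 19:51.
From 19:51 to 23:16 is 205 minutes.

205 minutes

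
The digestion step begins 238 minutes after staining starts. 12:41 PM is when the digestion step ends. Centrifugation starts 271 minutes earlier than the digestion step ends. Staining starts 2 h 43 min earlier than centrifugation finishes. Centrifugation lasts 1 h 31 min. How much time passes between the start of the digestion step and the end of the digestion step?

Centrifugation starts at 12:41 PM − 271 min = 8:10 AM.
Centrifugation ends at 8:10 AM + 91 min = 9:41 AM.
Staining starts at 9:41 AM − 163 min = 6:58 AM.
The digestion step starts at 6:58 AM + 238 min = 10:56 AM.
From 10:56 AM to 12:41 PM is 1 hour 45 minutes.

1 hour 45 minutes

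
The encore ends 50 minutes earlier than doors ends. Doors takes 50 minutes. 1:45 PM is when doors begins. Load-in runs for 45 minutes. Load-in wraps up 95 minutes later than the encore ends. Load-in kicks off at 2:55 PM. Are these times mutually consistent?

Doors ends at 1:45 PM + 50 min = 2:35 PM.
The encore ends at 2:35 PM − 50 min = 1:45 PM.
Load-in ends at 1:45 PM + 95 min = 3:20 PM.
Load-in starts at 3:20 PM − 45 min = 2:35 PM.
But load-in is also said to start at 2:55 PM — a 20-minute conflict.

No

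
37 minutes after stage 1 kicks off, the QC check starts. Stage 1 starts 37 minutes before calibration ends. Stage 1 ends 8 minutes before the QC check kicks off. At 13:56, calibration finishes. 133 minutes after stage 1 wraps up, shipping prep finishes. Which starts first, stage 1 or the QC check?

Stage 1 starts at 13:56 − 37 min = 13:19.
The QC check starts at 13:19 + 37 min = 13:56.
Stage 1 starts at 13:19 and the QC check starts at 13:56, so stage 1 is first.

stage 1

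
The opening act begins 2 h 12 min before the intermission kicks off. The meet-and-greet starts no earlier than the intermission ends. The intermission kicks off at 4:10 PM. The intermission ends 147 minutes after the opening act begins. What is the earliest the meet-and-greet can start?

The opening act starts at 4:10 PM − 132 min = 1:58 PM.
The intermission ends at 1:58 PM + 147 min = 4:25 PM.
The meet-and-greet is bounded by the intermission, so the earliest it can start is 4:25 PM.

4:25 PM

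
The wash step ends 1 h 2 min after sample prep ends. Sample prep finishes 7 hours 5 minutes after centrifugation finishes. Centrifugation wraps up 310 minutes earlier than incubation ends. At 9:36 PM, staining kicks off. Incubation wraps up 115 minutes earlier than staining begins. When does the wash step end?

Incubation ends at 9:36 PM − 115 min = 7:41 PM.
Centrifugation ends at 7:41 PM − 310 min = 2:31 PM.
Sample prep ends at 2:31 PM + 425 min = 9:36 PM.
The wash step ends at 9:36 PM + 62 min = 10:38 PM.

10:38 PM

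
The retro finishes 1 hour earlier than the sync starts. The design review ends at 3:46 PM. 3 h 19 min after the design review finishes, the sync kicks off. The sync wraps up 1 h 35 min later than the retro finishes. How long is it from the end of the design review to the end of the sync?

3 hours 54 minutes

The sync starts at 3:46 PM + 199 min = 7:05 PM.
The retro ends at 7:05 PM − 60 min = 6:05 PM.
The sync ends at 6:05 PM + 95 min = 7:40 PM.
From 3:46 PM to 7:40 PM is 3 hours 54 minutes.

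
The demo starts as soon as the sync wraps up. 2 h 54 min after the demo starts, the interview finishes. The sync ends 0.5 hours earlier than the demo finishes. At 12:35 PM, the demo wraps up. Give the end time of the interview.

2:59 PM

The sync ends at 12:35 PM − 30 min = 12:05 PM.
So the demo starts at 12:05 PM.
The interview ends at 12:05 PM + 174 min = 2:59 PM.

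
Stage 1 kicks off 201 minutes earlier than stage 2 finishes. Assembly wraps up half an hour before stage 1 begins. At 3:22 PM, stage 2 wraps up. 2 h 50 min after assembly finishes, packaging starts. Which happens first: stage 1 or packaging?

Stage 1 starts at 3:22 PM − 201 min = 12:01 PM.
Assembly ends at 12:01 PM − 30 min = 11:31 AM.
Packaging starts at 11:31 AM + 170 min = 2:21 PM.
Stage 1 starts at 12:01 PM and packaging starts at 2:21 PM, so stage 1 is first.

stage 1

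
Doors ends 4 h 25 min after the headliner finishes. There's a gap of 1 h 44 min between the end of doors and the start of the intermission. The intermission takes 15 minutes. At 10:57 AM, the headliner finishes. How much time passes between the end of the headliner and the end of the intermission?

6 hours 24 minutes

Doors ends at 10:57 AM + 265 min = 3:22 PM.
The intermission starts at 3:22 PM + 104 min = 5:06 PM.
The intermission ends at 5:06 PM + 15 min = 5:21 PM.
From 10:57 AM to 5:21 PM is 6 hours 24 minutes.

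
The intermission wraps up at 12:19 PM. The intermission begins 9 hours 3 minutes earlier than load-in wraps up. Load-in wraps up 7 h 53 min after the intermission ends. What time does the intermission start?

11:09 AM

Load-in ends at 12:19 PM + 473 min = 8:12 PM.
The intermission starts at 8:12 PM − 543 min = 11:09 AM.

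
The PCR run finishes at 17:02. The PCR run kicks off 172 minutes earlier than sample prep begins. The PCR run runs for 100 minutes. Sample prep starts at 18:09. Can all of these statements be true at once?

No

The PCR run starts at 18:09 − 172 min = 15:17.
The PCR run ends at 15:17 + 100 min = 16:57.
But the PCR run is also said to end at 17:02 — a 5-minute conflict.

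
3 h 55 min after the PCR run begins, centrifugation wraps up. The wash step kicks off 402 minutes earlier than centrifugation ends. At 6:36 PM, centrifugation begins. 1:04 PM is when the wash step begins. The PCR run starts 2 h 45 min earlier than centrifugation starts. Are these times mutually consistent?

Yes

The PCR run starts at 6:36 PM − 165 min = 3:51 PM.
Centrifugation ends at 3:51 PM + 235 min = 7:46 PM.
The wash step starts at 7:46 PM − 402 min = 1:04 PM.
That matches the stated 1:04 PM, so the schedule is consistent.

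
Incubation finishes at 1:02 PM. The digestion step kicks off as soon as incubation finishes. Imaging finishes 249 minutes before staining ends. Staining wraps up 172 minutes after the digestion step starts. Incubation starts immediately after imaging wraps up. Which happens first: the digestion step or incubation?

The digestion step starts at 1:02 PM.
Staining ends at 1:02 PM + 172 min = 3:54 PM.
Imaging ends at 3:54 PM − 249 min = 11:45 AM.
So incubation starts at 11:45 AM.
The digestion step starts at 1:02 PM and incubation starts at 11:45 AM, so incubation is first.

incubation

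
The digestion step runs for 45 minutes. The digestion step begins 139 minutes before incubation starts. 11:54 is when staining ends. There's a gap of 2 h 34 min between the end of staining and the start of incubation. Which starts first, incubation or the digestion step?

the digestion step

Incubation starts at 11:54 + 154 min = 14:28.
The digestion step starts at 14:28 − 139 min = 12:09.
Incubation starts at 14:28 and the digestion step starts at 12:09, so the digestion step is first.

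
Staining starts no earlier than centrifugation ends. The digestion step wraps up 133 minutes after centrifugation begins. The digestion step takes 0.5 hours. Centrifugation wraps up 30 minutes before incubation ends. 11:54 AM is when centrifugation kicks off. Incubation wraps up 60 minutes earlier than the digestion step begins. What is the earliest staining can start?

The digestion step ends at 11:54 AM + 133 min = 2:07 PM.
The digestion step starts at 2:07 PM − 30 min = 1:37 PM.
Incubation ends at 1:37 PM − 60 min = 12:37 PM.
Centrifugation ends at 12:37 PM − 30 min = 12:07 PM.
Staining is bounded by centrifugation, so the earliest it can start is 12:07 PM.

12:07 PM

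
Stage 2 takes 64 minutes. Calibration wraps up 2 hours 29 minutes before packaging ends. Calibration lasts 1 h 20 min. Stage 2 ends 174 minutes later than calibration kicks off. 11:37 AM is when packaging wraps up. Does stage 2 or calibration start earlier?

calibration

Calibration ends at 11:37 AM − 149 min = 9:08 AM.
Calibration starts at 9:08 AM − 80 min = 7:48 AM.
Stage 2 ends at 7:48 AM + 174 min = 10:42 AM.
Stage 2 starts at 10:42 AM − 64 min = 9:38 AM.
Stage 2 starts at 9:38 AM and calibration starts at 7:48 AM, so calibration is first.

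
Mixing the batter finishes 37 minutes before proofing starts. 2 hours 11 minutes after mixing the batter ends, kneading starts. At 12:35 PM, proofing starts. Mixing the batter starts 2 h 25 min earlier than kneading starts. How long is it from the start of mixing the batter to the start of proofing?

51 minutes

Mixing the batter ends at 12:35 PM − 37 min = 11:58 AM.
Kneading starts at 11:58 AM + 131 min = 2:09 PM.
Mixing the batter starts at 2:09 PM − 145 min = 11:44 AM.
From 11:44 AM to 12:35 PM is 51 minutes.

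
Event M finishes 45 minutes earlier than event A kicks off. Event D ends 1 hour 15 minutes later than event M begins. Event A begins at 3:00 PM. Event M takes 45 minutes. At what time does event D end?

2:45 PM

Event M ends at 3:00 PM − 45 min = 2:15 PM.
Event M starts at 2:15 PM − 45 min = 1:30 PM.
Event D ends at 1:30 PM + 75 min = 2:45 PM.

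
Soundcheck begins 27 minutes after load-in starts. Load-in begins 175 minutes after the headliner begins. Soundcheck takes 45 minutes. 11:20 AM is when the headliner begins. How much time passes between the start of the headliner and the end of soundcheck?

Load-in starts at 11:20 AM + 175 min = 2:15 PM.
Soundcheck starts at 2:15 PM + 27 min = 2:42 PM.
Soundcheck ends at 2:42 PM + 45 min = 3:27 PM.
From 11:20 AM to 3:27 PM is 4 h 7 min.

4 h 7 min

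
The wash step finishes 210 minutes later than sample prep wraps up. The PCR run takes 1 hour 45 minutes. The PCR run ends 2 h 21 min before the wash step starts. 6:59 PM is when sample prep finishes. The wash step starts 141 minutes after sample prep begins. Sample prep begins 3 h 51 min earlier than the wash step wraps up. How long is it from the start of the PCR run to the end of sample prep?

2 h 6 min

The wash step ends at 6:59 PM + 210 min = 10:29 PM.
Sample prep starts at 10:29 PM − 231 min = 6:38 PM.
The wash step starts at 6:38 PM + 141 min = 8:59 PM.
The PCR run ends at 8:59 PM − 141 min = 6:38 PM.
The PCR run starts at 6:38 PM − 105 min = 4:53 PM.
From 4:53 PM to 6:59 PM is 2 h 6 min.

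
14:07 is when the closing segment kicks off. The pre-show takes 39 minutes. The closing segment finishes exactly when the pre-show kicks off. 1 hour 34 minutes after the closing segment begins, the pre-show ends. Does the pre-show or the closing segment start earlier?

The pre-show ends at 14:07 + 94 min = 15:41.
The pre-show starts at 15:41 − 39 min = 15:02.
The pre-show starts at 15:02 and the closing segment starts at 14:07, so the closing segment is first.

the closing segment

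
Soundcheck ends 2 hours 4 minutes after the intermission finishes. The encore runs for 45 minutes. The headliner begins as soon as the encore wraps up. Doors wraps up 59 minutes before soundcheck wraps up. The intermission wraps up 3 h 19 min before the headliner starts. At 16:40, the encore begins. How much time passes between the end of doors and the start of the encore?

The encore ends at 16:40 + 45 min = 17:25.
So the headliner starts at 17:25.
The intermission ends at 17:25 − 199 min = 14:06.
Soundcheck ends at 14:06 + 124 min = 16:10.
Doors ends at 16:10 − 59 min = 15:11.
From 15:11 to 16:40 is 1 h 29 min.

1 h 29 min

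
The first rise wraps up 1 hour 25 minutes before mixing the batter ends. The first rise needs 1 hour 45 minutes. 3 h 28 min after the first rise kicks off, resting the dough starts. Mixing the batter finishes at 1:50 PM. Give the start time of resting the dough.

2:08 PM

The first rise ends at 1:50 PM − 85 min = 12:25 PM.
The first rise starts at 12:25 PM − 105 min = 10:40 AM.
Resting the dough starts at 10:40 AM + 208 min = 2:08 PM.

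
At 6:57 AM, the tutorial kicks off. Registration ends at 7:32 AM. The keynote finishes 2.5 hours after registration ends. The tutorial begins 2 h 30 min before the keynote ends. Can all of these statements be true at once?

No

The keynote ends at 7:32 AM + 150 min = 10:02 AM.
The tutorial starts at 10:02 AM − 150 min = 7:32 AM.
But the tutorial is also said to start at 6:57 AM — a 35-minute conflict.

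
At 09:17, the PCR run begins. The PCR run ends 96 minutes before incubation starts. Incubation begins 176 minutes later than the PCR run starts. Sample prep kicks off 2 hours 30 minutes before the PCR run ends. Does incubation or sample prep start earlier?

sample prep

Incubation starts at 09:17 + 176 min = 12:13.
The PCR run ends at 12:13 − 96 min = 10:37.
Sample prep starts at 10:37 − 150 min = 08:07.
Incubation starts at 12:13 and sample prep starts at 08:07, so sample prep is first.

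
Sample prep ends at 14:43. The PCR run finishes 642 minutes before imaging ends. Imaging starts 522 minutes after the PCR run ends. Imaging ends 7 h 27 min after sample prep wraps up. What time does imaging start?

20:10

Imaging ends at 14:43 + 447 min = 22:10.
The PCR run ends at 22:10 − 642 min = 11:28.
Imaging starts at 11:28 + 522 min = 20:10.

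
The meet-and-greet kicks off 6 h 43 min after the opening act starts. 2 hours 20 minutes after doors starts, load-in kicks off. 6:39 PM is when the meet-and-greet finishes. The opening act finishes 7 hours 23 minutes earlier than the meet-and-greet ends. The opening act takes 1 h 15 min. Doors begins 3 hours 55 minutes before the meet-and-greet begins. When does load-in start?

The opening act ends at 6:39 PM − 443 min = 11:16 AM.
The opening act starts at 11:16 AM − 75 min = 10:01 AM.
The meet-and-greet starts at 10:01 AM + 403 min = 4:44 PM.
Doors starts at 4:44 PM − 235 min = 12:49 PM.
Load-in starts at 12:49 PM + 140 min = 3:09 PM.

3:09 PM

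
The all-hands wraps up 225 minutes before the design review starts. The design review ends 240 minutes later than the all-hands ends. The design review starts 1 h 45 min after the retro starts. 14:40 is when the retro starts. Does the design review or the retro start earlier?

the retro

The design review starts at 14:40 + 105 min = 16:25.
The design review starts at 16:25 and the retro starts at 14:40, so the retro is first.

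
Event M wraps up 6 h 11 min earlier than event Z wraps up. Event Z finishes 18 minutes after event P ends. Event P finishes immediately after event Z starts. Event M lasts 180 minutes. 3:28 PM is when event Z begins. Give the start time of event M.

6:35 AM

Event P ends at 3:28 PM.
Event Z ends at 3:28 PM + 18 min = 3:46 PM.
Event M ends at 3:46 PM − 371 min = 9:35 AM.
Event M starts at 9:35 AM − 180 min = 6:35 AM.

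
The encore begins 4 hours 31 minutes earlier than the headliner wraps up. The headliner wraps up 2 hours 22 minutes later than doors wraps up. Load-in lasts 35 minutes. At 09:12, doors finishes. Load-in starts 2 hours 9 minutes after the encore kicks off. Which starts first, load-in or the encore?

the encore

The headliner ends at 09:12 + 142 min = 11:34.
The encore starts at 11:34 − 271 min = 07:03.
Load-in starts at 07:03 + 129 min = 09:12.
Load-in starts at 09:12 and the encore starts at 07:03, so the encore is first.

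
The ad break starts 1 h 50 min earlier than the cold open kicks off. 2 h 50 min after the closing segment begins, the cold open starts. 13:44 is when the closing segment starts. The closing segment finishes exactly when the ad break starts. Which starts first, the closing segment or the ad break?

The cold open starts at 13:44 + 170 min = 16:34.
The ad break starts at 16:34 − 110 min = 14:44.
The closing segment starts at 13:44 and the ad break starts at 14:44, so the closing segment is first.

the closing segment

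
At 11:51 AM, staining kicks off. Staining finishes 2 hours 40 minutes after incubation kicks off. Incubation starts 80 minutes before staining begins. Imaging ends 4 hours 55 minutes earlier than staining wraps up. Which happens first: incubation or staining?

Incubation starts at 11:51 AM − 80 min = 10:31 AM.
Incubation starts at 10:31 AM and staining starts at 11:51 AM, so incubation is first.

incubation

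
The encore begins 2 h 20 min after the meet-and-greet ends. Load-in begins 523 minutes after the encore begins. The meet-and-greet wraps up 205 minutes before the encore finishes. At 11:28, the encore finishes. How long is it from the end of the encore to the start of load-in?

The meet-and-greet ends at 11:28 − 205 min = 08:03.
The encore starts at 08:03 + 140 min = 10:23.
Load-in starts at 10:23 + 523 min = 19:06.
From 11:28 to 19:06 is 458 minutes.

458 minutes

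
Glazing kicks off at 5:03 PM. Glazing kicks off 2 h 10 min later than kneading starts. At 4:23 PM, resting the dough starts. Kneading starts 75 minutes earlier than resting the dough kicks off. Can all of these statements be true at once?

Kneading starts at 4:23 PM − 75 min = 3:08 PM.
Glazing starts at 3:08 PM + 130 min = 5:18 PM.
But glazing is also said to start at 5:03 PM — a 15-minute conflict.

No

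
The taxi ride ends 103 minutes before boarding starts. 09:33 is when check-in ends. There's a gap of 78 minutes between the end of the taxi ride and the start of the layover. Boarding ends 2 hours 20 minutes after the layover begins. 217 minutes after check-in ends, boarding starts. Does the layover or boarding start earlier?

the layover

Boarding starts at 09:33 + 217 min = 13:10.
The taxi ride ends at 13:10 − 103 min = 11:27.
The layover starts at 11:27 + 78 min = 12:45.
The layover starts at 12:45 and boarding starts at 13:10, so the layover is first.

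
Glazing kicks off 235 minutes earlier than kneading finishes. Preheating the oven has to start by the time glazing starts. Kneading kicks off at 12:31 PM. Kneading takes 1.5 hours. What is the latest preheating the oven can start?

10:06 AM

Kneading ends at 12:31 PM + 90 min = 2:01 PM.
Glazing starts at 2:01 PM − 235 min = 10:06 AM.
Preheating the oven is bounded by glazing, so the latest it can start is 10:06 AM.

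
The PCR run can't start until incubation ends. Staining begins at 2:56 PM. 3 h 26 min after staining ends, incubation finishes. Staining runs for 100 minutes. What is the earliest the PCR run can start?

Staining ends at 2:56 PM + 100 min = 4:36 PM.
Incubation ends at 4:36 PM + 206 min = 8:02 PM.
The PCR run is bounded by incubation, so the earliest it can start is 8:02 PM.

8:02 PM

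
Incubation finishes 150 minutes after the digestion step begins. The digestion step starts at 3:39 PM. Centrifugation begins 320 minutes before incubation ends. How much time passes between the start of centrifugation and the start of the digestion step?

2 hours 50 minutes

Incubation ends at 3:39 PM + 150 min = 6:09 PM.
Centrifugation starts at 6:09 PM − 320 min = 12:49 PM.
From 12:49 PM to 3:39 PM is 2 hours 50 minutes.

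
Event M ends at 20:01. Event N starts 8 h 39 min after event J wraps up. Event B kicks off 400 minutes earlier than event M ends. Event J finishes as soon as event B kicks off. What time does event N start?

22:00

Event B starts at 20:01 − 400 min = 13:21.
So event J ends at 13:21.
Event N starts at 13:21 + 519 min = 22:00.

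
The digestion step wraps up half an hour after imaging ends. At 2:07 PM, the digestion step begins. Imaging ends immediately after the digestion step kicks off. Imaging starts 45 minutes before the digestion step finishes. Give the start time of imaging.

1:52 PM

Imaging ends at 2:07 PM.
The digestion step ends at 2:07 PM + 30 min = 2:37 PM.
Imaging starts at 2:37 PM − 45 min = 1:52 PM.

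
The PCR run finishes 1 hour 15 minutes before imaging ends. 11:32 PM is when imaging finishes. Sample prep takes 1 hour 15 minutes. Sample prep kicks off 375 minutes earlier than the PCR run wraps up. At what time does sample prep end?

5:17 PM

The PCR run ends at 11:32 PM − 75 min = 10:17 PM.
Sample prep starts at 10:17 PM − 375 min = 4:02 PM.
Sample prep ends at 4:02 PM + 75 min = 5:17 PM.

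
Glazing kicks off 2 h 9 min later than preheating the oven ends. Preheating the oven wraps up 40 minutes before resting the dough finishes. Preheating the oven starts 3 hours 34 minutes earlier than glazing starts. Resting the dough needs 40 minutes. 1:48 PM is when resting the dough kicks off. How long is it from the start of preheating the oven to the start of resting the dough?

1 hour 25 minutes

Resting the dough ends at 1:48 PM + 40 min = 2:28 PM.
Preheating the oven ends at 2:28 PM − 40 min = 1:48 PM.
Glazing starts at 1:48 PM + 129 min = 3:57 PM.
Preheating the oven starts at 3:57 PM − 214 min = 12:23 PM.
From 12:23 PM to 1:48 PM is 1 hour 25 minutes.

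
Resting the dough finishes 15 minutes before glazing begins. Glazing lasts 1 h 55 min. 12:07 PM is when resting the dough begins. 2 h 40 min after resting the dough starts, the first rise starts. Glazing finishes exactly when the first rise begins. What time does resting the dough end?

The first rise starts at 12:07 PM + 160 min = 2:47 PM.
So glazing ends at 2:47 PM.
Glazing starts at 2:47 PM − 115 min = 12:52 PM.
Resting the dough ends at 12:52 PM − 15 min = 12:37 PM.

12:37 PM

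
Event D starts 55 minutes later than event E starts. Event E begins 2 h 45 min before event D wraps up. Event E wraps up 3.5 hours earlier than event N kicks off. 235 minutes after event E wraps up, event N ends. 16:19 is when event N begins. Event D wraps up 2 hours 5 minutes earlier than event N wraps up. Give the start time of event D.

12:49

Event E ends at 16:19 − 210 min = 12:49.
Event N ends at 12:49 + 235 min = 16:44.
Event D ends at 16:44 − 125 min = 14:39.
Event E starts at 14:39 − 165 min = 11:54.
Event D starts at 11:54 + 55 min = 12:49.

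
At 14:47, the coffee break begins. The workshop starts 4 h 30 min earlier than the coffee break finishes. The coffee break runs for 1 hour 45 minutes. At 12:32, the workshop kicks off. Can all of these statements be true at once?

The coffee break ends at 14:47 + 105 min = 16:32.
The workshop starts at 16:32 − 270 min = 12:02.
But the workshop is also said to start at 12:32 — a 30-minute conflict.

No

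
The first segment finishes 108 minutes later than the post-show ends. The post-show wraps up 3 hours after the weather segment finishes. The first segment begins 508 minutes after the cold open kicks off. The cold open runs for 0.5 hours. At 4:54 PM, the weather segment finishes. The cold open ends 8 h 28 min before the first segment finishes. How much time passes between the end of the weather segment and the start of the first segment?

4 hours 18 minutes

The post-show ends at 4:54 PM + 180 min = 7:54 PM.
The first segment ends at 7:54 PM + 108 min = 9:42 PM.
The cold open ends at 9:42 PM − 508 min = 1:14 PM.
The cold open starts at 1:14 PM − 30 min = 12:44 PM.
The first segment starts at 12:44 PM + 508 min = 9:12 PM.
From 4:54 PM to 9:12 PM is 4 hours 18 minutes.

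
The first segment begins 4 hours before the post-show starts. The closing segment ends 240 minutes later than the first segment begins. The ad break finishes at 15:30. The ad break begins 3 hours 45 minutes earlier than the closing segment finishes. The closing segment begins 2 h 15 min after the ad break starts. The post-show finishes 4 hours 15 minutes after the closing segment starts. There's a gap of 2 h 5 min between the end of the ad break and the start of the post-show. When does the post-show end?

The post-show starts at 15:30 + 125 min = 17:35.
The first segment starts at 17:35 − 240 min = 13:35.
The closing segment ends at 13:35 + 240 min = 17:35.
The ad break starts at 17:35 − 225 min = 13:50.
The closing segment starts at 13:50 + 135 min = 16:05.
The post-show ends at 16:05 + 255 min = 20:20.

20:20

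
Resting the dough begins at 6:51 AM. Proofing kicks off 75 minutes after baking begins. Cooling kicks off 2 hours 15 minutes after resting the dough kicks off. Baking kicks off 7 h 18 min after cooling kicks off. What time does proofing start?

5:39 PM

Cooling starts at 6:51 AM + 135 min = 9:06 AM.
Baking starts at 9:06 AM + 438 min = 4:24 PM.
Proofing starts at 4:24 PM + 75 min = 5:39 PM.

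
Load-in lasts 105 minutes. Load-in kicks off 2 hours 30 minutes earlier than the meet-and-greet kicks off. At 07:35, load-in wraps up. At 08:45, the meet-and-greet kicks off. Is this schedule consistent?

No

Load-in starts at 08:45 − 150 min = 06:15.
Load-in ends at 06:15 + 105 min = 08:00.
But load-in is also said to end at 07:35 — a 25-minute conflict.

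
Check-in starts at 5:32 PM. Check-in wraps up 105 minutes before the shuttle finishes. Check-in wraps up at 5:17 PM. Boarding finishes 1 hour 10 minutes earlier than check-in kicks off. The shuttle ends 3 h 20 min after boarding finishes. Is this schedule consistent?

No

Boarding ends at 5:32 PM − 70 min = 4:22 PM.
The shuttle ends at 4:22 PM + 200 min = 7:42 PM.
Check-in ends at 7:42 PM − 105 min = 5:57 PM.
But check-in is also said to end at 5:17 PM — a 40-minute conflict.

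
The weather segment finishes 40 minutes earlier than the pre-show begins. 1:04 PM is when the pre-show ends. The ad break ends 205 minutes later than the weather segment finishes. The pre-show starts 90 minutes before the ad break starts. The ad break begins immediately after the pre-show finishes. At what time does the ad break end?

2:19 PM

The ad break starts at 1:04 PM.
The pre-show starts at 1:04 PM − 90 min = 11:34 AM.
The weather segment ends at 11:34 AM − 40 min = 10:54 AM.
The ad break ends at 10:54 AM + 205 min = 2:19 PM.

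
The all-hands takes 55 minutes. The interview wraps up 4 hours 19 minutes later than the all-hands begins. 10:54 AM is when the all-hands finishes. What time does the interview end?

The all-hands starts at 10:54 AM − 55 min = 9:59 AM.
The interview ends at 9:59 AM + 259 min = 2:18 PM.

2:18 PM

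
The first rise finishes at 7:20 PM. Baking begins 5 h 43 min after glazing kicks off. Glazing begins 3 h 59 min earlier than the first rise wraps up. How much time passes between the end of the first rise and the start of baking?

Glazing starts at 7:20 PM − 239 min = 3:21 PM.
Baking starts at 3:21 PM + 343 min = 9:04 PM.
From 7:20 PM to 9:04 PM is 104 minutes.

104 minutes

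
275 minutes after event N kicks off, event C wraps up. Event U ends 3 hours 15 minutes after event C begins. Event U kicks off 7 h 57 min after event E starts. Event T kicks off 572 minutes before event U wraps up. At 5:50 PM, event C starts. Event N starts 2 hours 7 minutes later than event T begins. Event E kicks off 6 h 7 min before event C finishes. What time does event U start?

8:05 PM

Event U ends at 5:50 PM + 195 min = 9:05 PM.
Event T starts at 9:05 PM − 572 min = 11:33 AM.
Event N starts at 11:33 AM + 127 min = 1:40 PM.
Event C ends at 1:40 PM + 275 min = 6:15 PM.
Event E starts at 6:15 PM − 367 min = 12:08 PM.
Event U starts at 12:08 PM + 477 min = 8:05 PM.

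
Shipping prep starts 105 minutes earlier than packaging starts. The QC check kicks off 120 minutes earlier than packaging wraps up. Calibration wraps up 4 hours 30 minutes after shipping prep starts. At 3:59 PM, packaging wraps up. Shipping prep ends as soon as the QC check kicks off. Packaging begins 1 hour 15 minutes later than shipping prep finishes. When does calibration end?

The QC check starts at 3:59 PM − 120 min = 1:59 PM.
So shipping prep ends at 1:59 PM.
Packaging starts at 1:59 PM + 75 min = 3:14 PM.
Shipping prep starts at 3:14 PM − 105 min = 1:29 PM.
Calibration ends at 1:29 PM + 270 min = 5:59 PM.

5:59 PM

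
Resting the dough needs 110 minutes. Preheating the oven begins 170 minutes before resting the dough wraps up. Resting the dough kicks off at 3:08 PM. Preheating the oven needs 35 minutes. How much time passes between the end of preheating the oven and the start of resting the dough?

25 minutes

Resting the dough ends at 3:08 PM + 110 min = 4:58 PM.
Preheating the oven starts at 4:58 PM − 170 min = 2:08 PM.
Preheating the oven ends at 2:08 PM + 35 min = 2:43 PM.
From 2:43 PM to 3:08 PM is 25 minutes.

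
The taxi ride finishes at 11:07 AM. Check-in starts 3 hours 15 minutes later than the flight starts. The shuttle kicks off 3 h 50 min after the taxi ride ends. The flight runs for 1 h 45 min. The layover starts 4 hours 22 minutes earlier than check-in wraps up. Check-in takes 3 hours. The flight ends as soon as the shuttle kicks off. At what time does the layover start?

The shuttle starts at 11:07 AM + 230 min = 2:57 PM.
So the flight ends at 2:57 PM.
The flight starts at 2:57 PM − 105 min = 1:12 PM.
Check-in starts at 1:12 PM + 195 min = 4:27 PM.
Check-in ends at 4:27 PM + 180 min = 7:27 PM.
The layover starts at 7:27 PM − 262 min = 3:05 PM.

3:05 PM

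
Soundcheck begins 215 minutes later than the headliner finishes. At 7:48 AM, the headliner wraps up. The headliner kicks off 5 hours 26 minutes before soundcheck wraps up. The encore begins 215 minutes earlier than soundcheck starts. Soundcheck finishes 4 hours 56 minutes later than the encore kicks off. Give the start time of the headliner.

7:18 AM

Soundcheck starts at 7:48 AM + 215 min = 11:23 AM.
The encore starts at 11:23 AM − 215 min = 7:48 AM.
Soundcheck ends at 7:48 AM + 296 min = 12:44 PM.
The headliner starts at 12:44 PM − 326 min = 7:18 AM.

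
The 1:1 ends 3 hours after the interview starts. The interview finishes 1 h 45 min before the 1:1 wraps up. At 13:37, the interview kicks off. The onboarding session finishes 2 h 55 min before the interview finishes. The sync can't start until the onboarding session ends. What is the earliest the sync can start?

11:57

The 1:1 ends at 13:37 + 180 min = 16:37.
The interview ends at 16:37 − 105 min = 14:52.
The onboarding session ends at 14:52 − 175 min = 11:57.
The sync is bounded by the onboarding session, so the earliest it can start is 11:57.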